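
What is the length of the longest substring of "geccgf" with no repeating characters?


Input: "geccgf"
Sliding window (track last position of each char):
  Position 0 ('g'): window [0,0] length 1 -- new best
  Position 1 ('e'): window [0,1] length 2 -- new best
  Position 2 ('c'): window [0,2] length 3 -- new best
  Position 3 ('c'): repeat (last at 2), move window start to 3
  Position 3 ('c'): window [3,3] length 1
  Position 4 ('g'): window [3,4] length 2
  Position 5 ('f'): window [3,5] length 3
Longest substring with no repeats: "gec" with length 3

3


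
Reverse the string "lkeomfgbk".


Input: lkeomfgbk
Reading characters right to left:
  Position 8: 'k'
  Position 7: 'b'
  Position 6: 'g'
  Position 5: 'f'
  Position 4: 'm'
  Position 3: 'o'
  Position 2: 'e'
  Position 1: 'k'
  Position 0: 'l'
Reversed: kbgfmoekl

kbgfmoekl


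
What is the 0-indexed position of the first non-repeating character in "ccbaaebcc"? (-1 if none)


Input: ccbaaebcc
Character frequencies:
  'a': 2
  'b': 2
  'c': 4
  'e': 1
Scanning left to right for freq == 1:
  Position 0 ('c'): freq=4, skip
  Position 1 ('c'): freq=4, skip
  Position 2 ('b'): freq=2, skip
  Position 3 ('a'): freq=2, skip
  Position 4 ('a'): freq=2, skip
  Position 5 ('e'): unique! => answer = 5

5


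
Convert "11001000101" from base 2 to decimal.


Input: "11001000101" in base 2
Positional expansion:
  Digit '1' (value 1) x 2^10 = 1024
  Digit '1' (value 1) x 2^9 = 512
  Digit '0' (value 0) x 2^8 = 0
  Digit '0' (value 0) x 2^7 = 0
  Digit '1' (value 1) x 2^6 = 64
  Digit '0' (value 0) x 2^5 = 0
  Digit '0' (value 0) x 2^4 = 0
  Digit '0' (value 0) x 2^3 = 0
  Digit '1' (value 1) x 2^2 = 4
  Digit '0' (value 0) x 2^1 = 0
  Digit '1' (value 1) x 2^0 = 1
Sum = 1605

1605


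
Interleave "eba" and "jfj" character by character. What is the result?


Interleaving "eba" and "jfj":
  Position 0: 'e' from first, 'j' from second => "ej"
  Position 1: 'b' from first, 'f' from second => "bf"
  Position 2: 'a' from first, 'j' from second => "aj"
Result: ejbfaj

ejbfaj


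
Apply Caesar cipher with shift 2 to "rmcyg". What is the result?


Caesar cipher: shift "rmcyg" by 2
  'r' (pos 17) + 2 = pos 19 = 't'
  'm' (pos 12) + 2 = pos 14 = 'o'
  'c' (pos 2) + 2 = pos 4 = 'e'
  'y' (pos 24) + 2 = pos 0 = 'a'
  'g' (pos 6) + 2 = pos 8 = 'i'
Result: toeai

toeai


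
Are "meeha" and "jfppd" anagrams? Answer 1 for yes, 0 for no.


Strings: "meeha", "jfppd"
Sorted first:  aeehm
Sorted second: dfjpp
Differ at position 0: 'a' vs 'd' => not anagrams

0


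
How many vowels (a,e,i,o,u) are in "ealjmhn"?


Input: ealjmhn
Checking each character:
  'e' at position 0: vowel (running total: 1)
  'a' at position 1: vowel (running total: 2)
  'l' at position 2: consonant
  'j' at position 3: consonant
  'm' at position 4: consonant
  'h' at position 5: consonant
  'n' at position 6: consonant
Total vowels: 2

2


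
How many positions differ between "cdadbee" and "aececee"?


Comparing "cdadbee" and "aececee" position by position:
  Position 0: 'c' vs 'a' => DIFFER
  Position 1: 'd' vs 'e' => DIFFER
  Position 2: 'a' vs 'c' => DIFFER
  Position 3: 'd' vs 'e' => DIFFER
  Position 4: 'b' vs 'c' => DIFFER
  Position 5: 'e' vs 'e' => same
  Position 6: 'e' vs 'e' => same
Positions that differ: 5

5


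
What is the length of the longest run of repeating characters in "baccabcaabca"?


Input: "baccabcaabca"
Scanning for longest run:
  Position 1 ('a'): new char, reset run to 1
  Position 2 ('c'): new char, reset run to 1
  Position 3 ('c'): continues run of 'c', length=2
  Position 4 ('a'): new char, reset run to 1
  Position 5 ('b'): new char, reset run to 1
  Position 6 ('c'): new char, reset run to 1
  Position 7 ('a'): new char, reset run to 1
  Position 8 ('a'): continues run of 'a', length=2
  Position 9 ('b'): new char, reset run to 1
  Position 10 ('c'): new char, reset run to 1
  Position 11 ('a'): new char, reset run to 1
Longest run: 'c' with length 2

2


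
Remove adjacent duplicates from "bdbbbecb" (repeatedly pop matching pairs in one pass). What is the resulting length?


Input: bdbbbecb
Stack-based adjacent duplicate removal:
  Read 'b': push. Stack: b
  Read 'd': push. Stack: bd
  Read 'b': push. Stack: bdb
  Read 'b': matches stack top 'b' => pop. Stack: bd
  Read 'b': push. Stack: bdb
  Read 'e': push. Stack: bdbe
  Read 'c': push. Stack: bdbec
  Read 'b': push. Stack: bdbecb
Final stack: "bdbecb" (length 6)

6


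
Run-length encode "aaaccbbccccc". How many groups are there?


Input: aaaccbbccccc
Scanning for consecutive runs:
  Group 1: 'a' x 3 (positions 0-2)
  Group 2: 'c' x 2 (positions 3-4)
  Group 3: 'b' x 2 (positions 5-6)
  Group 4: 'c' x 5 (positions 7-11)
Total groups: 4

4


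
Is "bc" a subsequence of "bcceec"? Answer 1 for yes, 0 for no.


Check if "bc" is a subsequence of "bcceec"
Greedy scan:
  Position 0 ('b'): matches sub[0] = 'b'
  Position 1 ('c'): matches sub[1] = 'c'
  Position 2 ('c'): no match needed
  Position 3 ('e'): no match needed
  Position 4 ('e'): no match needed
  Position 5 ('c'): no match needed
All 2 characters matched => is a subsequence

1


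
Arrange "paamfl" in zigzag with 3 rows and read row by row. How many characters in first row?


Zigzag "paamfl" into 3 rows:
Placing characters:
  'p' => row 0
  'a' => row 1
  'a' => row 2
  'm' => row 1
  'f' => row 0
  'l' => row 1
Rows:
  Row 0: "pf"
  Row 1: "aml"
  Row 2: "a"
First row length: 2

2


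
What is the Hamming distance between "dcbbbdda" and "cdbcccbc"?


Comparing "dcbbbdda" and "cdbcccbc" position by position:
  Position 0: 'd' vs 'c' => differ
  Position 1: 'c' vs 'd' => differ
  Position 2: 'b' vs 'b' => same
  Position 3: 'b' vs 'c' => differ
  Position 4: 'b' vs 'c' => differ
  Position 5: 'd' vs 'c' => differ
  Position 6: 'd' vs 'b' => differ
  Position 7: 'a' vs 'c' => differ
Total differences (Hamming distance): 7

7


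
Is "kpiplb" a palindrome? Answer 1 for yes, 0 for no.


Input: kpiplb
Reversed: blpipk
  Compare pos 0 ('k') with pos 5 ('b'): MISMATCH
  Compare pos 1 ('p') with pos 4 ('l'): MISMATCH
  Compare pos 2 ('i') with pos 3 ('p'): MISMATCH
Result: not a palindrome

0


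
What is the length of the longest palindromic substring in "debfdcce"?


Input: "debfdcce"
Checking substrings for palindromes:
  [5:7] "cc" (len 2) => palindrome
Longest palindromic substring: "cc" with length 2

2


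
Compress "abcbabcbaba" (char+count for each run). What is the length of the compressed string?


Input: abcbabcbaba
Runs:
  'a' x 1 => "a1"
  'b' x 1 => "b1"
  'c' x 1 => "c1"
  'b' x 1 => "b1"
  'a' x 1 => "a1"
  'b' x 1 => "b1"
  'c' x 1 => "c1"
  'b' x 1 => "b1"
  'a' x 1 => "a1"
  'b' x 1 => "b1"
  'a' x 1 => "a1"
Compressed: "a1b1c1b1a1b1c1b1a1b1a1"
Compressed length: 22

22


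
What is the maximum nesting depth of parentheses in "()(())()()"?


Input: "()(())()()"
Tracking depth:
  Position 0 '(': depth becomes 1
  Position 1 ')': depth becomes 0
  Position 2 '(': depth becomes 1
  Position 3 '(': depth becomes 2
  Position 4 ')': depth becomes 1
  Position 5 ')': depth becomes 0
  Position 6 '(': depth becomes 1
  Position 7 ')': depth becomes 0
  Position 8 '(': depth becomes 1
  Position 9 ')': depth becomes 0
Maximum depth reached: 2

2


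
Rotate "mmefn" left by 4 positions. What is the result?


Input: "mmefn", rotate left by 4
First 4 characters: "mmef"
Remaining characters: "n"
Concatenate remaining + first: "n" + "mmef" = "nmmef"

nmmef


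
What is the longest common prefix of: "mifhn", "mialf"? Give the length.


Words: mifhn, mialf
  Position 0: all 'm' => match
  Position 1: all 'i' => match
  Position 2: ('f', 'a') => mismatch, stop
LCP = "mi" (length 2)

2


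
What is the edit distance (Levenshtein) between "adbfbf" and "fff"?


Computing edit distance: "adbfbf" -> "fff"
DP table:
           f    f    f
      0    1    2    3
  a   1    1    2    3
  d   2    2    2    3
  b   3    3    3    3
  f   4    3    3    3
  b   5    4    4    4
  f   6    5    4    4
Edit distance = dp[6][3] = 4

4


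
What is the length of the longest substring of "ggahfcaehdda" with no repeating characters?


Input: "ggahfcaehdda"
Sliding window (track last position of each char):
  Position 0 ('g'): window [0,0] length 1 -- new best
  Position 1 ('g'): repeat (last at 0), move window start to 1
  Position 1 ('g'): window [1,1] length 1
  Position 2 ('a'): window [1,2] length 2 -- new best
  Position 3 ('h'): window [1,3] length 3 -- new best
  Position 4 ('f'): window [1,4] length 4 -- new best
  Position 5 ('c'): window [1,5] length 5 -- new best
  Position 6 ('a'): repeat (last at 2), move window start to 3
  Position 6 ('a'): window [3,6] length 4
  Position 7 ('e'): window [3,7] length 5
  Position 8 ('h'): repeat (last at 3), move window start to 4
  Position 8 ('h'): window [4,8] length 5
  Position 9 ('d'): window [4,9] length 6 -- new best
  Position 10 ('d'): repeat (last at 9), move window start to 10
  Position 10 ('d'): window [10,10] length 1
  Position 11 ('a'): window [10,11] length 2
Longest substring with no repeats: "fcaehd" with length 6

6


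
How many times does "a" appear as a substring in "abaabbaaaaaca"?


Searching for "a" in "abaabbaaaaaca"
Scanning each position:
  Position 0: "a" => MATCH
  Position 1: "b" => no
  Position 2: "a" => MATCH
  Position 3: "a" => MATCH
  Position 4: "b" => no
  Position 5: "b" => no
  Position 6: "a" => MATCH
  Position 7: "a" => MATCH
  Position 8: "a" => MATCH
  Position 9: "a" => MATCH
  Position 10: "a" => MATCH
  Position 11: "c" => no
  Position 12: "a" => MATCH
Total occurrences: 9

9


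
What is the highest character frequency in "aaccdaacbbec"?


Input: aaccdaacbbec
Character counts:
  'a': 4
  'b': 2
  'c': 4
  'd': 1
  'e': 1
Maximum frequency: 4

4


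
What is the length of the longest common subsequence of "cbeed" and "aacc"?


LCS of "cbeed" and "aacc"
DP table:
           a    a    c    c
      0    0    0    0    0
  c   0    0    0    1    1
  b   0    0    0    1    1
  e   0    0    0    1    1
  e   0    0    0    1    1
  d   0    0    0    1    1
LCS length = dp[5][4] = 1

1


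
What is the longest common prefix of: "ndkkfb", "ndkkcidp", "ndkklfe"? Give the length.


Words: ndkkfb, ndkkcidp, ndkklfe
  Position 0: all 'n' => match
  Position 1: all 'd' => match
  Position 2: all 'k' => match
  Position 3: all 'k' => match
  Position 4: ('f', 'c', 'l') => mismatch, stop
LCP = "ndkk" (length 4)

4


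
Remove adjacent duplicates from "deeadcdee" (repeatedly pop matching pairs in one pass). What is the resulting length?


Input: deeadcdee
Stack-based adjacent duplicate removal:
  Read 'd': push. Stack: d
  Read 'e': push. Stack: de
  Read 'e': matches stack top 'e' => pop. Stack: d
  Read 'a': push. Stack: da
  Read 'd': push. Stack: dad
  Read 'c': push. Stack: dadc
  Read 'd': push. Stack: dadcd
  Read 'e': push. Stack: dadcde
  Read 'e': matches stack top 'e' => pop. Stack: dadcd
Final stack: "dadcd" (length 5)

5


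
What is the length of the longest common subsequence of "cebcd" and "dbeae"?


LCS of "cebcd" and "dbeae"
DP table:
           d    b    e    a    e
      0    0    0    0    0    0
  c   0    0    0    0    0    0
  e   0    0    0    1    1    1
  b   0    0    1    1    1    1
  c   0    0    1    1    1    1
  d   0    1    1    1    1    1
LCS length = dp[5][5] = 1

1


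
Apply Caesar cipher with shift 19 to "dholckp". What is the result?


Caesar cipher: shift "dholckp" by 19
  'd' (pos 3) + 19 = pos 22 = 'w'
  'h' (pos 7) + 19 = pos 0 = 'a'
  'o' (pos 14) + 19 = pos 7 = 'h'
  'l' (pos 11) + 19 = pos 4 = 'e'
  'c' (pos 2) + 19 = pos 21 = 'v'
  'k' (pos 10) + 19 = pos 3 = 'd'
  'p' (pos 15) + 19 = pos 8 = 'i'
Result: wahevdi

wahevdi


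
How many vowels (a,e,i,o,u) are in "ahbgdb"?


Input: ahbgdb
Checking each character:
  'a' at position 0: vowel (running total: 1)
  'h' at position 1: consonant
  'b' at position 2: consonant
  'g' at position 3: consonant
  'd' at position 4: consonant
  'b' at position 5: consonant
Total vowels: 1

1


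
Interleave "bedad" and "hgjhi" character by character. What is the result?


Interleaving "bedad" and "hgjhi":
  Position 0: 'b' from first, 'h' from second => "bh"
  Position 1: 'e' from first, 'g' from second => "eg"
  Position 2: 'd' from first, 'j' from second => "dj"
  Position 3: 'a' from first, 'h' from second => "ah"
  Position 4: 'd' from first, 'i' from second => "di"
Result: bhegdjahdi

bhegdjahdi


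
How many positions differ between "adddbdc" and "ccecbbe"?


Comparing "adddbdc" and "ccecbbe" position by position:
  Position 0: 'a' vs 'c' => DIFFER
  Position 1: 'd' vs 'c' => DIFFER
  Position 2: 'd' vs 'e' => DIFFER
  Position 3: 'd' vs 'c' => DIFFER
  Position 4: 'b' vs 'b' => same
  Position 5: 'd' vs 'b' => DIFFER
  Position 6: 'c' vs 'e' => DIFFER
Positions that differ: 6

6


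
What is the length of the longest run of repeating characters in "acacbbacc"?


Input: "acacbbacc"
Scanning for longest run:
  Position 1 ('c'): new char, reset run to 1
  Position 2 ('a'): new char, reset run to 1
  Position 3 ('c'): new char, reset run to 1
  Position 4 ('b'): new char, reset run to 1
  Position 5 ('b'): continues run of 'b', length=2
  Position 6 ('a'): new char, reset run to 1
  Position 7 ('c'): new char, reset run to 1
  Position 8 ('c'): continues run of 'c', length=2
Longest run: 'b' with length 2

2


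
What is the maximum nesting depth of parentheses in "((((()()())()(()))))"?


Input: "((((()()())()(()))))"
Tracking depth:
  Position 0 '(': depth becomes 1
  Position 1 '(': depth becomes 2
  Position 2 '(': depth becomes 3
  Position 3 '(': depth becomes 4
  Position 4 '(': depth becomes 5
  Position 5 ')': depth becomes 4
  Position 6 '(': depth becomes 5
  Position 7 ')': depth becomes 4
  Position 8 '(': depth becomes 5
  Position 9 ')': depth becomes 4
  Position 10 ')': depth becomes 3
  Position 11 '(': depth becomes 4
  Position 12 ')': depth becomes 3
  Position 13 '(': depth becomes 4
  Position 14 '(': depth becomes 5
  Position 15 ')': depth becomes 4
  Position 16 ')': depth becomes 3
  Position 17 ')': depth becomes 2
  Position 18 ')': depth becomes 1
  Position 19 ')': depth becomes 0
Maximum depth reached: 5

5


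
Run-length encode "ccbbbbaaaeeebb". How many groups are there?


Input: ccbbbbaaaeeebb
Scanning for consecutive runs:
  Group 1: 'c' x 2 (positions 0-1)
  Group 2: 'b' x 4 (positions 2-5)
  Group 3: 'a' x 3 (positions 6-8)
  Group 4: 'e' x 3 (positions 9-11)
  Group 5: 'b' x 2 (positions 12-13)
Total groups: 5

5


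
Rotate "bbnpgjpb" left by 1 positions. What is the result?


Input: "bbnpgjpb", rotate left by 1
First 1 characters: "b"
Remaining characters: "bnpgjpb"
Concatenate remaining + first: "bnpgjpb" + "b" = "bnpgjpbb"

bnpgjpbb


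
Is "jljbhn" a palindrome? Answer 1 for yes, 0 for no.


Input: jljbhn
Reversed: nhbjlj
  Compare pos 0 ('j') with pos 5 ('n'): MISMATCH
  Compare pos 1 ('l') with pos 4 ('h'): MISMATCH
  Compare pos 2 ('j') with pos 3 ('b'): MISMATCH
Result: not a palindrome

0


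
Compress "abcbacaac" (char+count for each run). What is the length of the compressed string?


Input: abcbacaac
Runs:
  'a' x 1 => "a1"
  'b' x 1 => "b1"
  'c' x 1 => "c1"
  'b' x 1 => "b1"
  'a' x 1 => "a1"
  'c' x 1 => "c1"
  'a' x 2 => "a2"
  'c' x 1 => "c1"
Compressed: "a1b1c1b1a1c1a2c1"
Compressed length: 16

16


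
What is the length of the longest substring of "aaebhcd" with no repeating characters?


Input: "aaebhcd"
Sliding window (track last position of each char):
  Position 0 ('a'): window [0,0] length 1 -- new best
  Position 1 ('a'): repeat (last at 0), move window start to 1
  Position 1 ('a'): window [1,1] length 1
  Position 2 ('e'): window [1,2] length 2 -- new best
  Position 3 ('b'): window [1,3] length 3 -- new best
  Position 4 ('h'): window [1,4] length 4 -- new best
  Position 5 ('c'): window [1,5] length 5 -- new best
  Position 6 ('d'): window [1,6] length 6 -- new best
Longest substring with no repeats: "aebhcd" with length 6

6


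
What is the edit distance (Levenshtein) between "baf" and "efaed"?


Computing edit distance: "baf" -> "efaed"
DP table:
           e    f    a    e    d
      0    1    2    3    4    5
  b   1    1    2    3    4    5
  a   2    2    2    2    3    4
  f   3    3    2    3    3    4
Edit distance = dp[3][5] = 4

4


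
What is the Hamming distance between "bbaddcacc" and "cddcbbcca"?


Comparing "bbaddcacc" and "cddcbbcca" position by position:
  Position 0: 'b' vs 'c' => differ
  Position 1: 'b' vs 'd' => differ
  Position 2: 'a' vs 'd' => differ
  Position 3: 'd' vs 'c' => differ
  Position 4: 'd' vs 'b' => differ
  Position 5: 'c' vs 'b' => differ
  Position 6: 'a' vs 'c' => differ
  Position 7: 'c' vs 'c' => same
  Position 8: 'c' vs 'a' => differ
Total differences (Hamming distance): 8

8


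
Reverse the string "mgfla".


Input: mgfla
Reading characters right to left:
  Position 4: 'a'
  Position 3: 'l'
  Position 2: 'f'
  Position 1: 'g'
  Position 0: 'm'
Reversed: alfgm

alfgm


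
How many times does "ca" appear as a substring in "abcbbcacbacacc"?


Searching for "ca" in "abcbbcacbacacc"
Scanning each position:
  Position 0: "ab" => no
  Position 1: "bc" => no
  Position 2: "cb" => no
  Position 3: "bb" => no
  Position 4: "bc" => no
  Position 5: "ca" => MATCH
  Position 6: "ac" => no
  Position 7: "cb" => no
  Position 8: "ba" => no
  Position 9: "ac" => no
  Position 10: "ca" => MATCH
  Position 11: "ac" => no
  Position 12: "cc" => no
Total occurrences: 2

2


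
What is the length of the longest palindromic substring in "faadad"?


Input: "faadad"
Checking substrings for palindromes:
  [2:5] "ada" (len 3) => palindrome
  [3:6] "dad" (len 3) => palindrome
  [1:3] "aa" (len 2) => palindrome
Longest palindromic substring: "ada" with length 3

3


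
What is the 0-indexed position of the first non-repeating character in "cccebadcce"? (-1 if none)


Input: cccebadcce
Character frequencies:
  'a': 1
  'b': 1
  'c': 5
  'd': 1
  'e': 2
Scanning left to right for freq == 1:
  Position 0 ('c'): freq=5, skip
  Position 1 ('c'): freq=5, skip
  Position 2 ('c'): freq=5, skip
  Position 3 ('e'): freq=2, skip
  Position 4 ('b'): unique! => answer = 4

4


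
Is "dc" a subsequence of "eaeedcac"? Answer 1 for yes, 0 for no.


Check if "dc" is a subsequence of "eaeedcac"
Greedy scan:
  Position 0 ('e'): no match needed
  Position 1 ('a'): no match needed
  Position 2 ('e'): no match needed
  Position 3 ('e'): no match needed
  Position 4 ('d'): matches sub[0] = 'd'
  Position 5 ('c'): matches sub[1] = 'c'
  Position 6 ('a'): no match needed
  Position 7 ('c'): no match needed
All 2 characters matched => is a subsequence

1


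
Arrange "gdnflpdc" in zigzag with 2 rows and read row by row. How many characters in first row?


Zigzag "gdnflpdc" into 2 rows:
Placing characters:
  'g' => row 0
  'd' => row 1
  'n' => row 0
  'f' => row 1
  'l' => row 0
  'p' => row 1
  'd' => row 0
  'c' => row 1
Rows:
  Row 0: "gnld"
  Row 1: "dfpc"
First row length: 4

4


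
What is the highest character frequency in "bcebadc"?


Input: bcebadc
Character counts:
  'a': 1
  'b': 2
  'c': 2
  'd': 1
  'e': 1
Maximum frequency: 2

2


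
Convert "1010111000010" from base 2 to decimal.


Input: "1010111000010" in base 2
Positional expansion:
  Digit '1' (value 1) x 2^12 = 4096
  Digit '0' (value 0) x 2^11 = 0
  Digit '1' (value 1) x 2^10 = 1024
  Digit '0' (value 0) x 2^9 = 0
  Digit '1' (value 1) x 2^8 = 256
  Digit '1' (value 1) x 2^7 = 128
  Digit '1' (value 1) x 2^6 = 64
  Digit '0' (value 0) x 2^5 = 0
  Digit '0' (value 0) x 2^4 = 0
  Digit '0' (value 0) x 2^3 = 0
  Digit '0' (value 0) x 2^2 = 0
  Digit '1' (value 1) x 2^1 = 2
  Digit '0' (value 0) x 2^0 = 0
Sum = 5570

5570


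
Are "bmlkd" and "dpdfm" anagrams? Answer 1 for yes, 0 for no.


Strings: "bmlkd", "dpdfm"
Sorted first:  bdklm
Sorted second: ddfmp
Differ at position 0: 'b' vs 'd' => not anagrams

0


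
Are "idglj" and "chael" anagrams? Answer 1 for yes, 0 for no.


Strings: "idglj", "chael"
Sorted first:  dgijl
Sorted second: acehl
Differ at position 0: 'd' vs 'a' => not anagrams

0


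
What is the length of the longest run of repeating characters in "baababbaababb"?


Input: "baababbaababb"
Scanning for longest run:
  Position 1 ('a'): new char, reset run to 1
  Position 2 ('a'): continues run of 'a', length=2
  Position 3 ('b'): new char, reset run to 1
  Position 4 ('a'): new char, reset run to 1
  Position 5 ('b'): new char, reset run to 1
  Position 6 ('b'): continues run of 'b', length=2
  Position 7 ('a'): new char, reset run to 1
  Position 8 ('a'): continues run of 'a', length=2
  Position 9 ('b'): new char, reset run to 1
  Position 10 ('a'): new char, reset run to 1
  Position 11 ('b'): new char, reset run to 1
  Position 12 ('b'): continues run of 'b', length=2
Longest run: 'a' with length 2

2


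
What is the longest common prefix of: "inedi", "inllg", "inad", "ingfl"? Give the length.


Words: inedi, inllg, inad, ingfl
  Position 0: all 'i' => match
  Position 1: all 'n' => match
  Position 2: ('e', 'l', 'a', 'g') => mismatch, stop
LCP = "in" (length 2)

2


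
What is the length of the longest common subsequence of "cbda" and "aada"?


LCS of "cbda" and "aada"
DP table:
           a    a    d    a
      0    0    0    0    0
  c   0    0    0    0    0
  b   0    0    0    0    0
  d   0    0    0    1    1
  a   0    1    1    1    2
LCS length = dp[4][4] = 2

2


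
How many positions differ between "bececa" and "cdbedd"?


Comparing "bececa" and "cdbedd" position by position:
  Position 0: 'b' vs 'c' => DIFFER
  Position 1: 'e' vs 'd' => DIFFER
  Position 2: 'c' vs 'b' => DIFFER
  Position 3: 'e' vs 'e' => same
  Position 4: 'c' vs 'd' => DIFFER
  Position 5: 'a' vs 'd' => DIFFER
Positions that differ: 5

5


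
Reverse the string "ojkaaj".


Input: ojkaaj
Reading characters right to left:
  Position 5: 'j'
  Position 4: 'a'
  Position 3: 'a'
  Position 2: 'k'
  Position 1: 'j'
  Position 0: 'o'
Reversed: jaakjo

jaakjo


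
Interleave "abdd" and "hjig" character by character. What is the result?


Interleaving "abdd" and "hjig":
  Position 0: 'a' from first, 'h' from second => "ah"
  Position 1: 'b' from first, 'j' from second => "bj"
  Position 2: 'd' from first, 'i' from second => "di"
  Position 3: 'd' from first, 'g' from second => "dg"
Result: ahbjdidg

ahbjdidg


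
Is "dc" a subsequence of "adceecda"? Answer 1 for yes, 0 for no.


Check if "dc" is a subsequence of "adceecda"
Greedy scan:
  Position 0 ('a'): no match needed
  Position 1 ('d'): matches sub[0] = 'd'
  Position 2 ('c'): matches sub[1] = 'c'
  Position 3 ('e'): no match needed
  Position 4 ('e'): no match needed
  Position 5 ('c'): no match needed
  Position 6 ('d'): no match needed
  Position 7 ('a'): no match needed
All 2 characters matched => is a subsequence

1


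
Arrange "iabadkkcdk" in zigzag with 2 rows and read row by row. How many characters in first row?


Zigzag "iabadkkcdk" into 2 rows:
Placing characters:
  'i' => row 0
  'a' => row 1
  'b' => row 0
  'a' => row 1
  'd' => row 0
  'k' => row 1
  'k' => row 0
  'c' => row 1
  'd' => row 0
  'k' => row 1
Rows:
  Row 0: "ibdkd"
  Row 1: "aakck"
First row length: 5

5


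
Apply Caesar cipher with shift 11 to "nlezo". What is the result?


Caesar cipher: shift "nlezo" by 11
  'n' (pos 13) + 11 = pos 24 = 'y'
  'l' (pos 11) + 11 = pos 22 = 'w'
  'e' (pos 4) + 11 = pos 15 = 'p'
  'z' (pos 25) + 11 = pos 10 = 'k'
  'o' (pos 14) + 11 = pos 25 = 'z'
Result: ywpkz

ywpkz


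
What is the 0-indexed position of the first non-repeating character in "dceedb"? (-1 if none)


Input: dceedb
Character frequencies:
  'b': 1
  'c': 1
  'd': 2
  'e': 2
Scanning left to right for freq == 1:
  Position 0 ('d'): freq=2, skip
  Position 1 ('c'): unique! => answer = 1

1


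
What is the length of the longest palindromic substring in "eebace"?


Input: "eebace"
Checking substrings for palindromes:
  [0:2] "ee" (len 2) => palindrome
Longest palindromic substring: "ee" with length 2

2


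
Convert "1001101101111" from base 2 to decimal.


Input: "1001101101111" in base 2
Positional expansion:
  Digit '1' (value 1) x 2^12 = 4096
  Digit '0' (value 0) x 2^11 = 0
  Digit '0' (value 0) x 2^10 = 0
  Digit '1' (value 1) x 2^9 = 512
  Digit '1' (value 1) x 2^8 = 256
  Digit '0' (value 0) x 2^7 = 0
  Digit '1' (value 1) x 2^6 = 64
  Digit '1' (value 1) x 2^5 = 32
  Digit '0' (value 0) x 2^4 = 0
  Digit '1' (value 1) x 2^3 = 8
  Digit '1' (value 1) x 2^2 = 4
  Digit '1' (value 1) x 2^1 = 2
  Digit '1' (value 1) x 2^0 = 1
Sum = 4975

4975


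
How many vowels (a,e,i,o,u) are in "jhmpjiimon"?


Input: jhmpjiimon
Checking each character:
  'j' at position 0: consonant
  'h' at position 1: consonant
  'm' at position 2: consonant
  'p' at position 3: consonant
  'j' at position 4: consonant
  'i' at position 5: vowel (running total: 1)
  'i' at position 6: vowel (running total: 2)
  'm' at position 7: consonant
  'o' at position 8: vowel (running total: 3)
  'n' at position 9: consonant
Total vowels: 3

3


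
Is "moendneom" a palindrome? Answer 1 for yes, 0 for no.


Input: moendneom
Reversed: moendneom
  Compare pos 0 ('m') with pos 8 ('m'): match
  Compare pos 1 ('o') with pos 7 ('o'): match
  Compare pos 2 ('e') with pos 6 ('e'): match
  Compare pos 3 ('n') with pos 5 ('n'): match
Result: palindrome

1


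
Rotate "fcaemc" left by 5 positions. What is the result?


Input: "fcaemc", rotate left by 5
First 5 characters: "fcaem"
Remaining characters: "c"
Concatenate remaining + first: "c" + "fcaem" = "cfcaem"

cfcaem


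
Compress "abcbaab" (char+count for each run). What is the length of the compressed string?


Input: abcbaab
Runs:
  'a' x 1 => "a1"
  'b' x 1 => "b1"
  'c' x 1 => "c1"
  'b' x 1 => "b1"
  'a' x 2 => "a2"
  'b' x 1 => "b1"
Compressed: "a1b1c1b1a2b1"
Compressed length: 12

12


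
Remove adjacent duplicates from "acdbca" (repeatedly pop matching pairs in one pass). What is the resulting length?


Input: acdbca
Stack-based adjacent duplicate removal:
  Read 'a': push. Stack: a
  Read 'c': push. Stack: ac
  Read 'd': push. Stack: acd
  Read 'b': push. Stack: acdb
  Read 'c': push. Stack: acdbc
  Read 'a': push. Stack: acdbca
Final stack: "acdbca" (length 6)

6


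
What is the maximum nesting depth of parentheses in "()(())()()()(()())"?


Input: "()(())()()()(()())"
Tracking depth:
  Position 0 '(': depth becomes 1
  Position 1 ')': depth becomes 0
  Position 2 '(': depth becomes 1
  Position 3 '(': depth becomes 2
  Position 4 ')': depth becomes 1
  Position 5 ')': depth becomes 0
  Position 6 '(': depth becomes 1
  Position 7 ')': depth becomes 0
  Position 8 '(': depth becomes 1
  Position 9 ')': depth becomes 0
  Position 10 '(': depth becomes 1
  Position 11 ')': depth becomes 0
  Position 12 '(': depth becomes 1
  Position 13 '(': depth becomes 2
  Position 14 ')': depth becomes 1
  Position 15 '(': depth becomes 2
  Position 16 ')': depth becomes 1
  Position 17 ')': depth becomes 0
Maximum depth reached: 2

2


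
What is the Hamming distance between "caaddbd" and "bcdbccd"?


Comparing "caaddbd" and "bcdbccd" position by position:
  Position 0: 'c' vs 'b' => differ
  Position 1: 'a' vs 'c' => differ
  Position 2: 'a' vs 'd' => differ
  Position 3: 'd' vs 'b' => differ
  Position 4: 'd' vs 'c' => differ
  Position 5: 'b' vs 'c' => differ
  Position 6: 'd' vs 'd' => same
Total differences (Hamming distance): 6

6


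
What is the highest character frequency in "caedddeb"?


Input: caedddeb
Character counts:
  'a': 1
  'b': 1
  'c': 1
  'd': 3
  'e': 2
Maximum frequency: 3

3


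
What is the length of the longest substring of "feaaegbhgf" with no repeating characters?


Input: "feaaegbhgf"
Sliding window (track last position of each char):
  Position 0 ('f'): window [0,0] length 1 -- new best
  Position 1 ('e'): window [0,1] length 2 -- new best
  Position 2 ('a'): window [0,2] length 3 -- new best
  Position 3 ('a'): repeat (last at 2), move window start to 3
  Position 3 ('a'): window [3,3] length 1
  Position 4 ('e'): window [3,4] length 2
  Position 5 ('g'): window [3,5] length 3
  Position 6 ('b'): window [3,6] length 4 -- new best
  Position 7 ('h'): window [3,7] length 5 -- new best
  Position 8 ('g'): repeat (last at 5), move window start to 6
  Position 8 ('g'): window [6,8] length 3
  Position 9 ('f'): window [6,9] length 4
Longest substring with no repeats: "aegbh" with length 5

5


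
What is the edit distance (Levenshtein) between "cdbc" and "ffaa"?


Computing edit distance: "cdbc" -> "ffaa"
DP table:
           f    f    a    a
      0    1    2    3    4
  c   1    1    2    3    4
  d   2    2    2    3    4
  b   3    3    3    3    4
  c   4    4    4    4    4
Edit distance = dp[4][4] = 4

4


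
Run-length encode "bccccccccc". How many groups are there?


Input: bccccccccc
Scanning for consecutive runs:
  Group 1: 'b' x 1 (positions 0-0)
  Group 2: 'c' x 9 (positions 1-9)
Total groups: 2

2


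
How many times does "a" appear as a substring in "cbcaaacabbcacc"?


Searching for "a" in "cbcaaacabbcacc"
Scanning each position:
  Position 0: "c" => no
  Position 1: "b" => no
  Position 2: "c" => no
  Position 3: "a" => MATCH
  Position 4: "a" => MATCH
  Position 5: "a" => MATCH
  Position 6: "c" => no
  Position 7: "a" => MATCH
  Position 8: "b" => no
  Position 9: "b" => no
  Position 10: "c" => no
  Position 11: "a" => MATCH
  Position 12: "c" => no
  Position 13: "c" => no
Total occurrences: 5

5


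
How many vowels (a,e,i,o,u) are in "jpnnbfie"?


Input: jpnnbfie
Checking each character:
  'j' at position 0: consonant
  'p' at position 1: consonant
  'n' at position 2: consonant
  'n' at position 3: consonant
  'b' at position 4: consonant
  'f' at position 5: consonant
  'i' at position 6: vowel (running total: 1)
  'e' at position 7: vowel (running total: 2)
Total vowels: 2

2


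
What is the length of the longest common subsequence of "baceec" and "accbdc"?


LCS of "baceec" and "accbdc"
DP table:
           a    c    c    b    d    c
      0    0    0    0    0    0    0
  b   0    0    0    0    1    1    1
  a   0    1    1    1    1    1    1
  c   0    1    2    2    2    2    2
  e   0    1    2    2    2    2    2
  e   0    1    2    2    2    2    2
  c   0    1    2    3    3    3    3
LCS length = dp[6][6] = 3

3


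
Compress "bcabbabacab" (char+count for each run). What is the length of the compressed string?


Input: bcabbabacab
Runs:
  'b' x 1 => "b1"
  'c' x 1 => "c1"
  'a' x 1 => "a1"
  'b' x 2 => "b2"
  'a' x 1 => "a1"
  'b' x 1 => "b1"
  'a' x 1 => "a1"
  'c' x 1 => "c1"
  'a' x 1 => "a1"
  'b' x 1 => "b1"
Compressed: "b1c1a1b2a1b1a1c1a1b1"
Compressed length: 20

20


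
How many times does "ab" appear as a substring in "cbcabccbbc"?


Searching for "ab" in "cbcabccbbc"
Scanning each position:
  Position 0: "cb" => no
  Position 1: "bc" => no
  Position 2: "ca" => no
  Position 3: "ab" => MATCH
  Position 4: "bc" => no
  Position 5: "cc" => no
  Position 6: "cb" => no
  Position 7: "bb" => no
  Position 8: "bc" => no
Total occurrences: 1

1


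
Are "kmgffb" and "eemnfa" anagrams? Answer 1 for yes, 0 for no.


Strings: "kmgffb", "eemnfa"
Sorted first:  bffgkm
Sorted second: aeefmn
Differ at position 0: 'b' vs 'a' => not anagrams

0


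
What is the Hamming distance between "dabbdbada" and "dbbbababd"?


Comparing "dabbdbada" and "dbbbababd" position by position:
  Position 0: 'd' vs 'd' => same
  Position 1: 'a' vs 'b' => differ
  Position 2: 'b' vs 'b' => same
  Position 3: 'b' vs 'b' => same
  Position 4: 'd' vs 'a' => differ
  Position 5: 'b' vs 'b' => same
  Position 6: 'a' vs 'a' => same
  Position 7: 'd' vs 'b' => differ
  Position 8: 'a' vs 'd' => differ
Total differences (Hamming distance): 4

4


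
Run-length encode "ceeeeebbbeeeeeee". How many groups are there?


Input: ceeeeebbbeeeeeee
Scanning for consecutive runs:
  Group 1: 'c' x 1 (positions 0-0)
  Group 2: 'e' x 5 (positions 1-5)
  Group 3: 'b' x 3 (positions 6-8)
  Group 4: 'e' x 7 (positions 9-15)
Total groups: 4

4


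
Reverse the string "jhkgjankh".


Input: jhkgjankh
Reading characters right to left:
  Position 8: 'h'
  Position 7: 'k'
  Position 6: 'n'
  Position 5: 'a'
  Position 4: 'j'
  Position 3: 'g'
  Position 2: 'k'
  Position 1: 'h'
  Position 0: 'j'
Reversed: hknajgkhj

hknajgkhj


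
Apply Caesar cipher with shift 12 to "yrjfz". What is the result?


Caesar cipher: shift "yrjfz" by 12
  'y' (pos 24) + 12 = pos 10 = 'k'
  'r' (pos 17) + 12 = pos 3 = 'd'
  'j' (pos 9) + 12 = pos 21 = 'v'
  'f' (pos 5) + 12 = pos 17 = 'r'
  'z' (pos 25) + 12 = pos 11 = 'l'
Result: kdvrl

kdvrl


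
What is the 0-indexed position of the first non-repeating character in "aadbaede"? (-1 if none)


Input: aadbaede
Character frequencies:
  'a': 3
  'b': 1
  'd': 2
  'e': 2
Scanning left to right for freq == 1:
  Position 0 ('a'): freq=3, skip
  Position 1 ('a'): freq=3, skip
  Position 2 ('d'): freq=2, skip
  Position 3 ('b'): unique! => answer = 3

3


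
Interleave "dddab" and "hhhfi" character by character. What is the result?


Interleaving "dddab" and "hhhfi":
  Position 0: 'd' from first, 'h' from second => "dh"
  Position 1: 'd' from first, 'h' from second => "dh"
  Position 2: 'd' from first, 'h' from second => "dh"
  Position 3: 'a' from first, 'f' from second => "af"
  Position 4: 'b' from first, 'i' from second => "bi"
Result: dhdhdhafbi

dhdhdhafbi


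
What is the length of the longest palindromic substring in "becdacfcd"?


Input: "becdacfcd"
Checking substrings for palindromes:
  [5:8] "cfc" (len 3) => palindrome
Longest palindromic substring: "cfc" with length 3

3


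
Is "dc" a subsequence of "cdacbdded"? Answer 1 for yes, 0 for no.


Check if "dc" is a subsequence of "cdacbdded"
Greedy scan:
  Position 0 ('c'): no match needed
  Position 1 ('d'): matches sub[0] = 'd'
  Position 2 ('a'): no match needed
  Position 3 ('c'): matches sub[1] = 'c'
  Position 4 ('b'): no match needed
  Position 5 ('d'): no match needed
  Position 6 ('d'): no match needed
  Position 7 ('e'): no match needed
  Position 8 ('d'): no match needed
All 2 characters matched => is a subsequence

1


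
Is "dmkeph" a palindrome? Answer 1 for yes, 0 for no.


Input: dmkeph
Reversed: hpekmd
  Compare pos 0 ('d') with pos 5 ('h'): MISMATCH
  Compare pos 1 ('m') with pos 4 ('p'): MISMATCH
  Compare pos 2 ('k') with pos 3 ('e'): MISMATCH
Result: not a palindrome

0


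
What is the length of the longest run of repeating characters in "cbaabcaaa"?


Input: "cbaabcaaa"
Scanning for longest run:
  Position 1 ('b'): new char, reset run to 1
  Position 2 ('a'): new char, reset run to 1
  Position 3 ('a'): continues run of 'a', length=2
  Position 4 ('b'): new char, reset run to 1
  Position 5 ('c'): new char, reset run to 1
  Position 6 ('a'): new char, reset run to 1
  Position 7 ('a'): continues run of 'a', length=2
  Position 8 ('a'): continues run of 'a', length=3
Longest run: 'a' with length 3

3


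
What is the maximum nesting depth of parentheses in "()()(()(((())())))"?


Input: "()()(()(((())())))"
Tracking depth:
  Position 0 '(': depth becomes 1
  Position 1 ')': depth becomes 0
  Position 2 '(': depth becomes 1
  Position 3 ')': depth becomes 0
  Position 4 '(': depth becomes 1
  Position 5 '(': depth becomes 2
  Position 6 ')': depth becomes 1
  Position 7 '(': depth becomes 2
  Position 8 '(': depth becomes 3
  Position 9 '(': depth becomes 4
  Position 10 '(': depth becomes 5
  Position 11 ')': depth becomes 4
  Position 12 ')': depth becomes 3
  Position 13 '(': depth becomes 4
  Position 14 ')': depth becomes 3
  Position 15 ')': depth becomes 2
  Position 16 ')': depth becomes 1
  Position 17 ')': depth becomes 0
Maximum depth reached: 5

5


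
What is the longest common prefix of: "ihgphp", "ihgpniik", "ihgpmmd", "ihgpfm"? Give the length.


Words: ihgphp, ihgpniik, ihgpmmd, ihgpfm
  Position 0: all 'i' => match
  Position 1: all 'h' => match
  Position 2: all 'g' => match
  Position 3: all 'p' => match
  Position 4: ('h', 'n', 'm', 'f') => mismatch, stop
LCP = "ihgp" (length 4)

4


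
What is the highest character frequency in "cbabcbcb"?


Input: cbabcbcb
Character counts:
  'a': 1
  'b': 4
  'c': 3
Maximum frequency: 4

4


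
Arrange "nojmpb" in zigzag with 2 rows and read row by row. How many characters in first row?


Zigzag "nojmpb" into 2 rows:
Placing characters:
  'n' => row 0
  'o' => row 1
  'j' => row 0
  'm' => row 1
  'p' => row 0
  'b' => row 1
Rows:
  Row 0: "njp"
  Row 1: "omb"
First row length: 3

3


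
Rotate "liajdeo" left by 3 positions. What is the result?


Input: "liajdeo", rotate left by 3
First 3 characters: "lia"
Remaining characters: "jdeo"
Concatenate remaining + first: "jdeo" + "lia" = "jdeolia"

jdeolia


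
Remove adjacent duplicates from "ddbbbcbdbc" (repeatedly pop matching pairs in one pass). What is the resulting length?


Input: ddbbbcbdbc
Stack-based adjacent duplicate removal:
  Read 'd': push. Stack: d
  Read 'd': matches stack top 'd' => pop. Stack: (empty)
  Read 'b': push. Stack: b
  Read 'b': matches stack top 'b' => pop. Stack: (empty)
  Read 'b': push. Stack: b
  Read 'c': push. Stack: bc
  Read 'b': push. Stack: bcb
  Read 'd': push. Stack: bcbd
  Read 'b': push. Stack: bcbdb
  Read 'c': push. Stack: bcbdbc
Final stack: "bcbdbc" (length 6)

6


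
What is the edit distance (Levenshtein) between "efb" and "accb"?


Computing edit distance: "efb" -> "accb"
DP table:
           a    c    c    b
      0    1    2    3    4
  e   1    1    2    3    4
  f   2    2    2    3    4
  b   3    3    3    3    3
Edit distance = dp[3][4] = 3

3


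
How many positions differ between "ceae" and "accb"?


Comparing "ceae" and "accb" position by position:
  Position 0: 'c' vs 'a' => DIFFER
  Position 1: 'e' vs 'c' => DIFFER
  Position 2: 'a' vs 'c' => DIFFER
  Position 3: 'e' vs 'b' => DIFFER
Positions that differ: 4

4


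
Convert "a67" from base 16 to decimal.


Input: "a67" in base 16
Positional expansion:
  Digit 'a' (value 10) x 16^2 = 2560
  Digit '6' (value 6) x 16^1 = 96
  Digit '7' (value 7) x 16^0 = 7
Sum = 2663

2663


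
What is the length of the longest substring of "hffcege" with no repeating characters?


Input: "hffcege"
Sliding window (track last position of each char):
  Position 0 ('h'): window [0,0] length 1 -- new best
  Position 1 ('f'): window [0,1] length 2 -- new best
  Position 2 ('f'): repeat (last at 1), move window start to 2
  Position 2 ('f'): window [2,2] length 1
  Position 3 ('c'): window [2,3] length 2
  Position 4 ('e'): window [2,4] length 3 -- new best
  Position 5 ('g'): window [2,5] length 4 -- new best
  Position 6 ('e'): repeat (last at 4), move window start to 5
  Position 6 ('e'): window [5,6] length 2
Longest substring with no repeats: "fceg" with length 4

4


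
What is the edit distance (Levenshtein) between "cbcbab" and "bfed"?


Computing edit distance: "cbcbab" -> "bfed"
DP table:
           b    f    e    d
      0    1    2    3    4
  c   1    1    2    3    4
  b   2    1    2    3    4
  c   3    2    2    3    4
  b   4    3    3    3    4
  a   5    4    4    4    4
  b   6    5    5    5    5
Edit distance = dp[6][4] = 5

5


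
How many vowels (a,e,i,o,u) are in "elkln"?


Input: elkln
Checking each character:
  'e' at position 0: vowel (running total: 1)
  'l' at position 1: consonant
  'k' at position 2: consonant
  'l' at position 3: consonant
  'n' at position 4: consonant
Total vowels: 1

1


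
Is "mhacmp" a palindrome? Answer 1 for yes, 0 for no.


Input: mhacmp
Reversed: pmcahm
  Compare pos 0 ('m') with pos 5 ('p'): MISMATCH
  Compare pos 1 ('h') with pos 4 ('m'): MISMATCH
  Compare pos 2 ('a') with pos 3 ('c'): MISMATCH
Result: not a palindrome

0
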